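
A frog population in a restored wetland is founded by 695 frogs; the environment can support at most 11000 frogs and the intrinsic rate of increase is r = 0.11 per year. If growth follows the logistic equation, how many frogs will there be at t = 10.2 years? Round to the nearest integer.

1887 frogs

A = (K − N₀)/N₀ = (11000 − 695)/695 = 14.827.
N(t) = K/(1 + A·e^(−rt)) = 11000/(1 + 14.827×e^(−0.11×10.2)).
e^(−1.122) = 0.32563; denominator = 1 + 14.827×0.32563 = 5.8282.
N = 11000/5.8282 = 1887.38.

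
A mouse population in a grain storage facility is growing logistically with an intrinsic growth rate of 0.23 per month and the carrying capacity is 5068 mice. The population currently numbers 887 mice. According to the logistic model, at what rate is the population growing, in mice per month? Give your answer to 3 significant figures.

168 mice per month

dN/dt = rN(1 − N/K) = 0.23 × 887 × (1 − 887/5068).
1 − 887/5068 = 0.82498; dN/dt = 0.23 × 887 × 0.82498 = 168.3.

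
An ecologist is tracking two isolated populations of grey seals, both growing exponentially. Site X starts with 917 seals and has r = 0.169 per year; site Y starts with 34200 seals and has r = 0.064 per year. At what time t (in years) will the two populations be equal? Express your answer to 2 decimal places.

Set 917·e^(0.169t) = 34200·e^(0.064t).
e^((0.169 − 0.064)t) = 34200/917 → e^(0.105·t) = 37.296.
0.105·t = ln(37.296) = 3.6189, so t = 3.6189/0.105 = 34.465.

34.47 years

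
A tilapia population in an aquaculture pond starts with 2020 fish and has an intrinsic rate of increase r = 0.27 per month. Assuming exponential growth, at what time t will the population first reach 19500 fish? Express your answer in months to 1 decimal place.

Set N₀·e^(rt) = 19500: e^(0.27·t) = 19500/2020 = 9.6535.
0.27·t = ln(9.6535) = 2.2673, so t = 2.2673/0.27 = 8.3975.

8.4 months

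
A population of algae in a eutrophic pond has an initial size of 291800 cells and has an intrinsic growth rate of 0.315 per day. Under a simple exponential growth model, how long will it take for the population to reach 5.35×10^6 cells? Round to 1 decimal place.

9.2 days

Set N₀·e^(rt) = 5.35×10^6: e^(0.315·t) = 5.35×10^6/291800 = 18.334.
0.315·t = ln(18.334) = 2.9088, so t = 2.9088/0.315 = 9.2342.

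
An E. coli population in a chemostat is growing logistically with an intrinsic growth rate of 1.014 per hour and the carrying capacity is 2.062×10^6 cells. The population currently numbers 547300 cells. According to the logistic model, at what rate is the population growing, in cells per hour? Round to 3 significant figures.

408000 cells per hour

dN/dt = rN(1 − N/K) = 1.014 × 547300 × (1 − 547300/2.062×10^6).
1 − 547300/2.062×10^6 = 0.73458; dN/dt = 1.014 × 547300 × 0.73458 = 4.07663×10^5.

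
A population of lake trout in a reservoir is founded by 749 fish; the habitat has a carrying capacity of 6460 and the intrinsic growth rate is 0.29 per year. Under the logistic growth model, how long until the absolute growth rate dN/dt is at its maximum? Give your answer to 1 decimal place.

Logistic growth is fastest at N = K/2 = 3230.
A = (K − N₀)/N₀ = 7.6248. Set K/(1 + A·e^(−rt)) = K/2 → A·e^(−rt) = 1.
e^(−0.29t) = 1/7.6248 = 0.13115, so t = ln(7.6248)/0.29 = 2.0314/0.29 = 7.0049.

7.0 years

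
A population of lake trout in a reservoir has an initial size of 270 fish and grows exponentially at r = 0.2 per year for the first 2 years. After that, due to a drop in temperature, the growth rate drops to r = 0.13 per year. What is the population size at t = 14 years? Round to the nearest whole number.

1917 fish

Phase 1: N(2) = 270·e^(0.2×2) = 270·e^0.4 = 402.793.
Phase 2 runs for 14 − 2 = 12 years at r = 0.13.
N(14) = 402.793·e^(0.13×12) = 402.793·e^1.56 = 1916.82.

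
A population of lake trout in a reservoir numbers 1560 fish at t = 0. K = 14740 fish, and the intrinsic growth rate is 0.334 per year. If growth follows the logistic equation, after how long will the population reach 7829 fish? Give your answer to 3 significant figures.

A = (K − N₀)/N₀ = (14740 − 1560)/1560 = 8.4487.
Solve 14740/(1 + 8.4487·e^(−0.334t)) = 7829: 1 + 8.4487·e^(−0.334t) = 1.8827, so e^(−0.334t) = 0.104483.
−0.334·t = ln(0.104483) = -2.2587, so t = 2.2587/0.334 = 6.7627.

6.76 years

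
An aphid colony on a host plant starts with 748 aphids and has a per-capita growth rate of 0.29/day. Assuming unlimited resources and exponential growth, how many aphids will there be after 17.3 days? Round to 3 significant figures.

113000 aphids

N(t) = N₀·e^(rt) = 748 × e^(0.29×17.3) = 748 × e^5.017.
e^5.017 ≈ 150.96, so N ≈ 748 × 150.96 = 112916.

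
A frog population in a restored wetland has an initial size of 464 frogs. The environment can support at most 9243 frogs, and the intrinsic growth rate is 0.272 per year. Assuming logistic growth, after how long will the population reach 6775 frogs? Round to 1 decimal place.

14.5 years

A = (K − N₀)/N₀ = (9243 − 464)/464 = 18.92.
Solve 9243/(1 + 18.92·e^(−0.272t)) = 6775: 1 + 18.92·e^(−0.272t) = 1.3643, so e^(−0.272t) = 0.0192535.
−0.272·t = ln(0.0192535) = -3.9501, so t = 3.9501/0.272 = 14.522.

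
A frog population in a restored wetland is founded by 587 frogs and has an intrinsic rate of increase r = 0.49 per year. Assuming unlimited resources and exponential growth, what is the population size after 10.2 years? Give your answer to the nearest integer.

86944 frogs

N(t) = N₀·e^(rt) = 587 × e^(0.49×10.2) = 587 × e^4.998.
e^4.998 ≈ 148.12, so N ≈ 587 × 148.12 = 86944.5.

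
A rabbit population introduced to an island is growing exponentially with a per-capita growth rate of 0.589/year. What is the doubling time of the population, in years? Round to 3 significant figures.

Doubling time t_d = ln(2)/r = 0.6931/0.589 = 1.1768.

1.18 years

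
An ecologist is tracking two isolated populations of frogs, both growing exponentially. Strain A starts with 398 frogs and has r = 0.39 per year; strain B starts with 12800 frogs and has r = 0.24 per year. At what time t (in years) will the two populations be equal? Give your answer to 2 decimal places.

23.14 years

Set 398·e^(0.39t) = 12800·e^(0.24t).
e^((0.39 − 0.24)t) = 12800/398 → e^(0.15·t) = 32.161.
0.15·t = ln(32.161) = 3.4707, so t = 3.4707/0.15 = 23.138.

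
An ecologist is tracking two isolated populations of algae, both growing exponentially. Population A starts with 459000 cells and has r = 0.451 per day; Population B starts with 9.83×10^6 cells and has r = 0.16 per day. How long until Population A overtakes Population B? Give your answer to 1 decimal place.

Set 459000·e^(0.451t) = 9.83×10^6·e^(0.16t).
e^((0.451 − 0.16)t) = 9.83×10^6/459000 → e^(0.291·t) = 21.416.
0.291·t = ln(21.416) = 3.0641, so t = 3.0641/0.291 = 10.53.

10.5 days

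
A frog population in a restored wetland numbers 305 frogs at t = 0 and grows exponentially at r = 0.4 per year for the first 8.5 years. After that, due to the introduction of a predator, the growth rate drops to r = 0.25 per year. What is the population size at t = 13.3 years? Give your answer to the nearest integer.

Phase 1: N(8.5) = 305·e^(0.4×8.5) = 305·e^3.4 = 9139.05.
Phase 2 runs for 13.3 − 8.5 = 4.8 years at r = 0.25.
N(13.3) = 9139.05·e^(0.25×4.8) = 9139.05·e^1.2 = 30342.7.

30343 frogs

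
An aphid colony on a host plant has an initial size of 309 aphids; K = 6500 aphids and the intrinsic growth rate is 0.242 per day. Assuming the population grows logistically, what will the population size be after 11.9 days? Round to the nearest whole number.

A = (K − N₀)/N₀ = (6500 − 309)/309 = 20.036.
N(t) = K/(1 + A·e^(−rt)) = 6500/(1 + 20.036×e^(−0.242×11.9)).
e^(−2.88) = 0.056146; denominator = 1 + 20.036×0.056146 = 2.1249.
N = 6500/2.1249 = 3058.94.

3059 aphids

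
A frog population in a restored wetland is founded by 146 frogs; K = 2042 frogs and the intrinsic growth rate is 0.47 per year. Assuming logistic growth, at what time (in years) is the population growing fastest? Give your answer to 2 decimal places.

Logistic growth is fastest at N = K/2 = 1021.
A = (K − N₀)/N₀ = 12.986. Set K/(1 + A·e^(−rt)) = K/2 → A·e^(−rt) = 1.
e^(−0.47t) = 1/12.986 = 0.0770042, so t = ln(12.986)/0.47 = 2.5639/0.47 = 5.4551.

5.46 years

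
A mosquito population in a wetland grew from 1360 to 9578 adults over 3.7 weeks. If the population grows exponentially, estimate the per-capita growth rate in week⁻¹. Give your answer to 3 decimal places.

0.528 per week

From N(t) = N₀·e^(rt): e^(r·3.7) = 9578/1360 = 7.0426.
r·3.7 = ln(7.0426) = 1.952, so r = 1.952/3.7 = 0.52756.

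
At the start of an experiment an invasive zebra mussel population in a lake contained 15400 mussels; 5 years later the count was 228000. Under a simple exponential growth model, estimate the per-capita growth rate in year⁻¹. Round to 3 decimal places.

From N(t) = N₀·e^(rt): e^(r·5) = 228000/15400 = 14.805.
r·5 = ln(14.805) = 2.695, so r = 2.695/5 = 0.539.

0.539 per year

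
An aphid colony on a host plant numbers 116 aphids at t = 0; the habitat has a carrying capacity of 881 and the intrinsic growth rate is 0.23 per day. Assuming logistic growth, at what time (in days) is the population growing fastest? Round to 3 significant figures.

8.20 days

Logistic growth is fastest at N = K/2 = 440.5.
A = (K − N₀)/N₀ = 6.5948. Set K/(1 + A·e^(−rt)) = K/2 → A·e^(−rt) = 1.
e^(−0.23t) = 1/6.5948 = 0.151634, so t = ln(6.5948)/0.23 = 1.8863/0.23 = 8.2012.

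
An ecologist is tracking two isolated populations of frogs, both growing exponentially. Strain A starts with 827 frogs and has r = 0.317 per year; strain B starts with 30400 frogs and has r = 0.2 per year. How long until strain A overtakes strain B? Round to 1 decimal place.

30.8 years

Set 827·e^(0.317t) = 30400·e^(0.2t).
e^((0.317 − 0.2)t) = 30400/827 → e^(0.117·t) = 36.759.
0.117·t = ln(36.759) = 3.6044, so t = 3.6044/0.117 = 30.807.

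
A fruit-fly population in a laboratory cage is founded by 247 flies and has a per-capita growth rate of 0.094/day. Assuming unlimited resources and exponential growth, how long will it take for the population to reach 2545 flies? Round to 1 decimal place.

Set N₀·e^(rt) = 2545: e^(0.094·t) = 2545/247 = 10.304.
0.094·t = ln(10.304) = 2.3325, so t = 2.3325/0.094 = 24.814.

24.8 days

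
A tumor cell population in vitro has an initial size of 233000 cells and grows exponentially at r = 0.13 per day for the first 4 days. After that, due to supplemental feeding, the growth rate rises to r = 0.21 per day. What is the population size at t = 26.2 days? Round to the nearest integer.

41482978 cells

Phase 1: N(4) = 233000·e^(0.13×4) = 233000·e^0.52 = 391912.
Phase 2 runs for 26.2 − 4 = 22.2 days at r = 0.21.
N(26.2) = 391912·e^(0.21×22.2) = 391912·e^4.662 = 4.148298×10^7.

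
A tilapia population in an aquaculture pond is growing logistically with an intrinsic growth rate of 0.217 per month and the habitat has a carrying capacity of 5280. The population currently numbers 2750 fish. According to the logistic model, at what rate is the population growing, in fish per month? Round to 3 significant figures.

dN/dt = rN(1 − N/K) = 0.217 × 2750 × (1 − 2750/5280).
1 − 2750/5280 = 0.47917; dN/dt = 0.217 × 2750 × 0.47917 = 285.94.

286 fish per month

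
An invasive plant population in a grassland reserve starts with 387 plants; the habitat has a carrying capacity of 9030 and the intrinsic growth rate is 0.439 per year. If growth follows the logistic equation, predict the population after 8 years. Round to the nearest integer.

5419 plants

A = (K − N₀)/N₀ = (9030 − 387)/387 = 22.333.
N(t) = K/(1 + A·e^(−rt)) = 9030/(1 + 22.333×e^(−0.439×8)).
e^(−3.512) = 0.029837; denominator = 1 + 22.333×0.029837 = 1.6664.
N = 9030/1.6664 = 5418.99.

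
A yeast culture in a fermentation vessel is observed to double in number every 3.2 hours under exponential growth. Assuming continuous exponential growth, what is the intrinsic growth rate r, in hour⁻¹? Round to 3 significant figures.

0.217 per hour

r = ln(2)/t_d = 0.6931/3.2 = 0.21661.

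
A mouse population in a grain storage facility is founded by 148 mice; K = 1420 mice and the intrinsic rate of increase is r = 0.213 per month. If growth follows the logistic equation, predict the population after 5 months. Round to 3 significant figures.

358 mice

A = (K − N₀)/N₀ = (1420 − 148)/148 = 8.5946.
N(t) = K/(1 + A·e^(−rt)) = 1420/(1 + 8.5946×e^(−0.213×5)).
e^(−1.065) = 0.34473; denominator = 1 + 8.5946×0.34473 = 3.9628.
N = 1420/3.9628 = 358.333.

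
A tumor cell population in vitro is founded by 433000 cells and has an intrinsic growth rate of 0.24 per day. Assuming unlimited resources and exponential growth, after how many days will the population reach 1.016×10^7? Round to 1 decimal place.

Set N₀·e^(rt) = 1.016×10^7: e^(0.24·t) = 1.016×10^7/433000 = 23.464.
0.24·t = ln(23.464) = 3.1555, so t = 3.1555/0.24 = 13.148.

13.1 days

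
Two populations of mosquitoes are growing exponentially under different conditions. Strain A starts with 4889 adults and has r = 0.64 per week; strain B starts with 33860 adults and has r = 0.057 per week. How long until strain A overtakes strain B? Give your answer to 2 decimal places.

3.32 weeks

Set 4889·e^(0.64t) = 33860·e^(0.057t).
e^((0.64 − 0.057)t) = 33860/4889 → e^(0.583·t) = 6.9258.
0.583·t = ln(6.9258) = 1.9352, so t = 1.9352/0.583 = 3.3195.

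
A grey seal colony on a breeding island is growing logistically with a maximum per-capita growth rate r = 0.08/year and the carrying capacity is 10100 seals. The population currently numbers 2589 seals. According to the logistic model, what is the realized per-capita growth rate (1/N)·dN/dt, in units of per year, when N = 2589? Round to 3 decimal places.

(1/N)·dN/dt = r(1 − N/K) = 0.08 × (1 − 2589/10100).
= 0.08 × 0.74366 = 0.059493.

0.059 per year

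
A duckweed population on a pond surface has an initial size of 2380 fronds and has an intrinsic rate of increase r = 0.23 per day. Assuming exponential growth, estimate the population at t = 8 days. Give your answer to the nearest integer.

14986 fronds

N(t) = N₀·e^(rt) = 2380 × e^(0.23×8) = 2380 × e^1.84.
e^1.84 ≈ 6.2965, so N ≈ 2380 × 6.2965 = 14985.8.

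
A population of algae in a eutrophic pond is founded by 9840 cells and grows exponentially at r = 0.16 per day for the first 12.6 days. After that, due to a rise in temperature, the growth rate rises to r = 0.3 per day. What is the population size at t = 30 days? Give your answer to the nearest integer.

Phase 1: N(12.6) = 9840·e^(0.16×12.6) = 9840·e^2.016 = 73881.
Phase 2 runs for 30 − 12.6 = 17.4 days at r = 0.3.
N(30) = 73881·e^(0.3×17.4) = 73881·e^5.22 = 1.366312×10^7.

13663123 cells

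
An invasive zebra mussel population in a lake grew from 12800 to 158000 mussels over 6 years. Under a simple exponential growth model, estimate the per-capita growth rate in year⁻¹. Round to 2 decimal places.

0.42 per year

From N(t) = N₀·e^(rt): e^(r·6) = 158000/12800 = 12.344.
r·6 = ln(12.344) = 2.5131, so r = 2.5131/6 = 0.41886.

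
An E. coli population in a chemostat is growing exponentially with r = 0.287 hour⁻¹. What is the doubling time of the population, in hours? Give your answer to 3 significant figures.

Doubling time t_d = ln(2)/r = 0.6931/0.287 = 2.4151.

2.42 hours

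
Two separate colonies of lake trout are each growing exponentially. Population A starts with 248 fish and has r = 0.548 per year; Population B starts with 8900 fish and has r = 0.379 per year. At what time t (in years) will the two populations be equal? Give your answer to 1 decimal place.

21.2 years

Set 248·e^(0.548t) = 8900·e^(0.379t).
e^((0.548 − 0.379)t) = 8900/248 → e^(0.169·t) = 35.887.
0.169·t = ln(35.887) = 3.5804, so t = 3.5804/0.169 = 21.186.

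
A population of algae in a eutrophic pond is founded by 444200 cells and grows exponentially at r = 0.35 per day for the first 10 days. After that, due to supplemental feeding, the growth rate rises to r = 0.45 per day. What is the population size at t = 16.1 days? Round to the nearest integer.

Phase 1: N(10) = 444200·e^(0.35×10) = 444200·e^3.5 = 1.470988×10^7.
Phase 2 runs for 16.1 − 10 = 6.1 days at r = 0.45.
N(16.1) = 1.470988×10^7·e^(0.45×6.1) = 1.470988×10^7·e^2.745 = 2.289537×10^8.

228953662 cells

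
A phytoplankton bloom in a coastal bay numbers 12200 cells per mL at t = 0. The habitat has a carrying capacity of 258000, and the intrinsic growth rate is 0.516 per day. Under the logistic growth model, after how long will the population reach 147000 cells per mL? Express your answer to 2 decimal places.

A = (K − N₀)/N₀ = (258000 − 12200)/12200 = 20.148.
Solve 258000/(1 + 20.148·e^(−0.516t)) = 147000: 1 + 20.148·e^(−0.516t) = 1.7551, so e^(−0.516t) = 0.0374786.
−0.516·t = ln(0.0374786) = -3.284, so t = 3.284/0.516 = 6.3643.

6.36 days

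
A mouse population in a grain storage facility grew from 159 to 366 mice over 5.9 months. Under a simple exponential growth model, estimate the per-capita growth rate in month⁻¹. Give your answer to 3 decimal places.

0.141 per month

From N(t) = N₀·e^(rt): e^(r·5.9) = 366/159 = 2.3019.
r·5.9 = ln(2.3019) = 0.83373, so r = 0.83373/5.9 = 0.14131.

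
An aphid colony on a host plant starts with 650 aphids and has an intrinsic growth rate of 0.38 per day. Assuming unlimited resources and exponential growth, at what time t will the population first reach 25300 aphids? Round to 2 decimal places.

9.64 days

Set N₀·e^(rt) = 25300: e^(0.38·t) = 25300/650 = 38.923.
0.38·t = ln(38.923) = 3.6616, so t = 3.6616/0.38 = 9.6358.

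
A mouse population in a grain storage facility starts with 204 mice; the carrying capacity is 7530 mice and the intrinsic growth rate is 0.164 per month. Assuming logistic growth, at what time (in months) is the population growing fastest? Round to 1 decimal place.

21.8 months

Logistic growth is fastest at N = K/2 = 3765.
A = (K − N₀)/N₀ = 35.912. Set K/(1 + A·e^(−rt)) = K/2 → A·e^(−rt) = 1.
e^(−0.164t) = 1/35.912 = 0.027846, so t = ln(35.912)/0.164 = 3.5811/0.164 = 21.836.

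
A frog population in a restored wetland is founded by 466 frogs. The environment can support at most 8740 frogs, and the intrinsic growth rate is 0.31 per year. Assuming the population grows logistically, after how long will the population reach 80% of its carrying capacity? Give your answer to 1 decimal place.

A = (K − N₀)/N₀ = (8740 − 466)/466 = 17.755.
Solve 8740/(1 + 17.755·e^(−0.31t)) = 6992: 1 + 17.755·e^(−0.31t) = 1.25, so e^(−0.31t) = 0.0140803.
−0.31·t = ln(0.0140803) = -4.263, so t = 4.263/0.31 = 13.752.

13.8 years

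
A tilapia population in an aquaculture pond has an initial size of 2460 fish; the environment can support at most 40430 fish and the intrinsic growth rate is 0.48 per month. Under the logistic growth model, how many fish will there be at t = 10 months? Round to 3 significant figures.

35900 fish

A = (K − N₀)/N₀ = (40430 − 2460)/2460 = 15.435.
N(t) = K/(1 + A·e^(−rt)) = 40430/(1 + 15.435×e^(−0.48×10)).
e^(−4.8) = 0.0082297; denominator = 1 + 15.435×0.0082297 = 1.127.
N = 40430/1.127 = 35873.2.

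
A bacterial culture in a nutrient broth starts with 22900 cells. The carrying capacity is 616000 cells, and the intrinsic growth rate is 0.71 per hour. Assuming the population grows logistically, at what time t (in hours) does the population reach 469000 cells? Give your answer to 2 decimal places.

A = (K − N₀)/N₀ = (616000 − 22900)/22900 = 25.9.
Solve 616000/(1 + 25.9·e^(−0.71t)) = 469000: 1 + 25.9·e^(−0.71t) = 1.3134, so e^(−0.71t) = 0.0121019.
−0.71·t = ln(0.0121019) = -4.4144, so t = 4.4144/0.71 = 6.2175.

6.22 hours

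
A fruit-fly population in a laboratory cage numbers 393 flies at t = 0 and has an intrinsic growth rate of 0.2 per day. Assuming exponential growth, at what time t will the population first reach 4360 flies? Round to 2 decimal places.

12.03 days

Set N₀·e^(rt) = 4360: e^(0.2·t) = 4360/393 = 11.094.
0.2·t = ln(11.094) = 2.4064, so t = 2.4064/0.2 = 12.032.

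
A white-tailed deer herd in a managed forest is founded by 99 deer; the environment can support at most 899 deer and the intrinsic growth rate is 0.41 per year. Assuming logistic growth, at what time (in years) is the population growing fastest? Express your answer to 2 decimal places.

Logistic growth is fastest at N = K/2 = 449.5.
A = (K − N₀)/N₀ = 8.0808. Set K/(1 + A·e^(−rt)) = K/2 → A·e^(−rt) = 1.
e^(−0.41t) = 1/8.0808 = 0.12375, so t = ln(8.0808)/0.41 = 2.0895/0.41 = 5.0963.

5.10 years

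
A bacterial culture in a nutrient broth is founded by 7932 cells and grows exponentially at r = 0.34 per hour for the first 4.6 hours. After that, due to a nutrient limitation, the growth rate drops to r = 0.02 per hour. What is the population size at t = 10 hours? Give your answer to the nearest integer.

42220 cells

Phase 1: N(4.6) = 7932·e^(0.34×4.6) = 7932·e^1.564 = 37898.3.
Phase 2 runs for 10 − 4.6 = 5.4 hours at r = 0.02.
N(10) = 37898.3·e^(0.02×5.4) = 37898.3·e^0.108 = 42220.5.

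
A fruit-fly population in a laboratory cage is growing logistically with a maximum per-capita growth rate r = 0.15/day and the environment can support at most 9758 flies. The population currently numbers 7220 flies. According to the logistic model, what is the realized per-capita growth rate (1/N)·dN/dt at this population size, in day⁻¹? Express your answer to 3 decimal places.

(1/N)·dN/dt = r(1 − N/K) = 0.15 × (1 − 7220/9758).
= 0.15 × 0.26009 = 0.039014.

0.039 per day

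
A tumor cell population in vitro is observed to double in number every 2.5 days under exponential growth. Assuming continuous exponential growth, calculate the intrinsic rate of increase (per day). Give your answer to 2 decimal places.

0.28 per day

r = ln(2)/t_d = 0.6931/2.5 = 0.27726.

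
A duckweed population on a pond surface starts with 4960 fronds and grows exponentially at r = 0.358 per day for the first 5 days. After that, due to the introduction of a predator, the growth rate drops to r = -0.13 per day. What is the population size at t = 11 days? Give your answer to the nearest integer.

Phase 1: N(5) = 4960·e^(0.358×5) = 4960·e^1.79 = 29707.7.
Phase 2 runs for 11 − 5 = 6 days at r = -0.13.
N(11) = 29707.7·e^(-0.13×6) = 29707.7·e^-0.78 = 13618.2.

13618 fronds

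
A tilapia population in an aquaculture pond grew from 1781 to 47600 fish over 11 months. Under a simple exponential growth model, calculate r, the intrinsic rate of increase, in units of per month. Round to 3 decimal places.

0.299 per month

From N(t) = N₀·e^(rt): e^(r·11) = 47600/1781 = 26.727.
r·11 = ln(26.727) = 3.2857, so r = 3.2857/11 = 0.2987.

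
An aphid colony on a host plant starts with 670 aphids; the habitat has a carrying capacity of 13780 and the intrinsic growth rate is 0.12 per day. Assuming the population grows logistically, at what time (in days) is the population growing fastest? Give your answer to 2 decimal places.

24.78 days

Logistic growth is fastest at N = K/2 = 6890.
A = (K − N₀)/N₀ = 19.567. Set K/(1 + A·e^(−rt)) = K/2 → A·e^(−rt) = 1.
e^(−0.12t) = 1/19.567 = 0.051106, so t = ln(19.567)/0.12 = 2.9739/0.12 = 24.782.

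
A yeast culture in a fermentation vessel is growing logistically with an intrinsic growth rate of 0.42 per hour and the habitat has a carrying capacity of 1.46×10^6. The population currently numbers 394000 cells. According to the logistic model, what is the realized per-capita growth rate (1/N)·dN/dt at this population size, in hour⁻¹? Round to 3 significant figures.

(1/N)·dN/dt = r(1 − N/K) = 0.42 × (1 − 394000/1.46×10^6).
= 0.42 × 0.73014 = 0.30666.

0.307 per hour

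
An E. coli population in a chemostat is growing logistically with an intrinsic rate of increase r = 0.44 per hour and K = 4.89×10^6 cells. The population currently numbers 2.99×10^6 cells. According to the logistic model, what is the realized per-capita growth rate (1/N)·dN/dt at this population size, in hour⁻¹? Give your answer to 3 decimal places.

0.171 per hour

(1/N)·dN/dt = r(1 − N/K) = 0.44 × (1 − 2.99×10^6/4.89×10^6).
= 0.44 × 0.38855 = 0.17096.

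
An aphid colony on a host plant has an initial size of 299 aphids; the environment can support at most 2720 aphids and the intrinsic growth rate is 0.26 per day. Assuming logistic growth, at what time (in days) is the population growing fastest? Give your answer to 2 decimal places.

Logistic growth is fastest at N = K/2 = 1360.
A = (K − N₀)/N₀ = 8.097. Set K/(1 + A·e^(−rt)) = K/2 → A·e^(−rt) = 1.
e^(−0.26t) = 1/8.097 = 0.123503, so t = ln(8.097)/0.26 = 2.0915/0.26 = 8.0442.

8.04 days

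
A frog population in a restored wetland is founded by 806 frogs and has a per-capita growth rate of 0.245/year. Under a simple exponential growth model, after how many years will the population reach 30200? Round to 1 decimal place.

Set N₀·e^(rt) = 30200: e^(0.245·t) = 30200/806 = 37.469.
0.245·t = ln(37.469) = 3.6235, so t = 3.6235/0.245 = 14.79.

14.8 years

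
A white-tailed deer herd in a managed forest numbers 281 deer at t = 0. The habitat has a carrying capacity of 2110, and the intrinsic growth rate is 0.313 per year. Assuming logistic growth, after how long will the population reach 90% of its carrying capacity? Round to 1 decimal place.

13.0 years

A = (K − N₀)/N₀ = (2110 − 281)/281 = 6.5089.
Solve 2110/(1 + 6.5089·e^(−0.313t)) = 1899: 1 + 6.5089·e^(−0.313t) = 1.1111, so e^(−0.313t) = 0.0170707.
−0.313·t = ln(0.0170707) = -4.0704, so t = 4.0704/0.313 = 13.004.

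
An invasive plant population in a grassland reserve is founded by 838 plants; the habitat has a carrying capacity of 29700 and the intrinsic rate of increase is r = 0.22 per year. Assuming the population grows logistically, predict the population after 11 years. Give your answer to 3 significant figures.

A = (K − N₀)/N₀ = (29700 − 838)/838 = 34.442.
N(t) = K/(1 + A·e^(−rt)) = 29700/(1 + 34.442×e^(−0.22×11)).
e^(−2.42) = 0.088922; denominator = 1 + 34.442×0.088922 = 4.0626.
N = 29700/4.0626 = 7310.6.

7310 plants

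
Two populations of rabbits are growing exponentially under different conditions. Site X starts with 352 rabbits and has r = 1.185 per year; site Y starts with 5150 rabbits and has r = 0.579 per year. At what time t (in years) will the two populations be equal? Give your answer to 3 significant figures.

4.43 years

Set 352·e^(1.185t) = 5150·e^(0.579t).
e^((1.185 − 0.579)t) = 5150/352 → e^(0.606·t) = 14.631.
0.606·t = ln(14.631) = 2.6831, so t = 2.6831/0.606 = 4.4276.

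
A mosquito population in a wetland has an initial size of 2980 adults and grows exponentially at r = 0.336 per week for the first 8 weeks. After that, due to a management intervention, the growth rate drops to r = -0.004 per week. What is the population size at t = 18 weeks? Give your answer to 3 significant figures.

Phase 1: N(8) = 2980·e^(0.336×8) = 2980·e^2.688 = 43812.7.
Phase 2 runs for 18 − 8 = 10 weeks at r = -0.004.
N(18) = 43812.7·e^(-0.004×10) = 43812.7·e^-0.04 = 42094.8.

42100 adults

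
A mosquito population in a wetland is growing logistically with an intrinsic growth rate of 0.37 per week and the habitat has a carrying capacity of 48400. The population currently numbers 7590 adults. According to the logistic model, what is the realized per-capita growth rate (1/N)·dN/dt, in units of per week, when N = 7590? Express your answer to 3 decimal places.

(1/N)·dN/dt = r(1 − N/K) = 0.37 × (1 − 7590/48400).
= 0.37 × 0.84318 = 0.31198.

0.312 per week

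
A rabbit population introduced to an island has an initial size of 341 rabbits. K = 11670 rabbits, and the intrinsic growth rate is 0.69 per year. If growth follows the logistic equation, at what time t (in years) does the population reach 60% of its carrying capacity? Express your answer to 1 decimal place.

5.7 years

A = (K − N₀)/N₀ = (11670 − 341)/341 = 33.223.
Solve 11670/(1 + 33.223·e^(−0.69t)) = 7002: 1 + 33.223·e^(−0.69t) = 1.6667, so e^(−0.69t) = 0.0200665.
−0.69·t = ln(0.0200665) = -3.9087, so t = 3.9087/0.69 = 5.6648.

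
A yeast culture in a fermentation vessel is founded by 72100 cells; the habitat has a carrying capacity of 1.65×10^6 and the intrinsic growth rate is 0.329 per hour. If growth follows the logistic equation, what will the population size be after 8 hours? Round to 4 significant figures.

A = (K − N₀)/N₀ = (1.65×10^6 − 72100)/72100 = 21.885.
N(t) = K/(1 + A·e^(−rt)) = 1.65×10^6/(1 + 21.885×e^(−0.329×8)).
e^(−2.632) = 0.071934; denominator = 1 + 21.885×0.071934 = 2.5743.
N = 1.65×10^6/2.5743 = 640957.

641000 cells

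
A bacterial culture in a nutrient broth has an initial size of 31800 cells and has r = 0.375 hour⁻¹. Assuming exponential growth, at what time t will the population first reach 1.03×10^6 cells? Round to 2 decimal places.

9.27 hours

Set N₀·e^(rt) = 1.03×10^6: e^(0.375·t) = 1.03×10^6/31800 = 32.39.
0.375·t = ln(32.39) = 3.4778, so t = 3.4778/0.375 = 9.2743.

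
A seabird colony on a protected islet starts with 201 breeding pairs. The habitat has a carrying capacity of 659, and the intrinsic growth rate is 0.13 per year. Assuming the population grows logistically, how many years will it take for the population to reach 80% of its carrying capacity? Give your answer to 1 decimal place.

A = (K − N₀)/N₀ = (659 − 201)/201 = 2.2786.
Solve 659/(1 + 2.2786·e^(−0.13t)) = 527.2: 1 + 2.2786·e^(−0.13t) = 1.25, so e^(−0.13t) = 0.109716.
−0.13·t = ln(0.109716) = -2.2099, so t = 2.2099/0.13 = 16.999.

17.0 years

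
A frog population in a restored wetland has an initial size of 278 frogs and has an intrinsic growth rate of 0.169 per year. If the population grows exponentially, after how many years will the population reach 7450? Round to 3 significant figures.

Set N₀·e^(rt) = 7450: e^(0.169·t) = 7450/278 = 26.799.
0.169·t = ln(26.799) = 3.2883, so t = 3.2883/0.169 = 19.458.

19.5 years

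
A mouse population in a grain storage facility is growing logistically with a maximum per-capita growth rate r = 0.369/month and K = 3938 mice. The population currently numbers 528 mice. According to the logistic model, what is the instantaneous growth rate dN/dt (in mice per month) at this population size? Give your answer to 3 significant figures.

169 mice per month

dN/dt = rN(1 − N/K) = 0.369 × 528 × (1 − 528/3938).
1 − 528/3938 = 0.86592; dN/dt = 0.369 × 528 × 0.86592 = 168.71.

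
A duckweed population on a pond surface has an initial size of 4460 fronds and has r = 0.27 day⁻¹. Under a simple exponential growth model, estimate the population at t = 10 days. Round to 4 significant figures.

N(t) = N₀·e^(rt) = 4460 × e^(0.27×10) = 4460 × e^2.7.
e^2.7 ≈ 14.88, so N ≈ 4460 × 14.88 = 66363.6.

66360 fronds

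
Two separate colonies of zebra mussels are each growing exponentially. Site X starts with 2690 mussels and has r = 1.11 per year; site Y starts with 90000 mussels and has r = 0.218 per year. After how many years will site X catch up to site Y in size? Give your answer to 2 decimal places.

Set 2690·e^(1.11t) = 90000·e^(0.218t).
e^((1.11 − 0.218)t) = 90000/2690 → e^(0.892·t) = 33.457.
0.892·t = ln(33.457) = 3.5103, so t = 3.5103/0.892 = 3.9353.

3.94 years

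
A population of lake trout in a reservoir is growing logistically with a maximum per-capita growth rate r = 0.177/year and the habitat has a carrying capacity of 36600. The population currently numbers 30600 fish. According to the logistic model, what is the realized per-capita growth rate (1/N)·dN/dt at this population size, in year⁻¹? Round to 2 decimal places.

(1/N)·dN/dt = r(1 − N/K) = 0.177 × (1 − 30600/36600).
= 0.177 × 0.16393 = 0.029016.

0.03 per year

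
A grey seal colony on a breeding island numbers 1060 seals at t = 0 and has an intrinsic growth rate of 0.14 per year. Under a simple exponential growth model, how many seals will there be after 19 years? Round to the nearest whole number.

15154 seals

N(t) = N₀·e^(rt) = 1060 × e^(0.14×19) = 1060 × e^2.66.
e^2.66 ≈ 14.296, so N ≈ 1060 × 14.296 = 15154.1.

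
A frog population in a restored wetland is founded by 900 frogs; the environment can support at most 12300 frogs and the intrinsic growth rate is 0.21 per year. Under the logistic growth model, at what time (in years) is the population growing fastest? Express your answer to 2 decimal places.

Logistic growth is fastest at N = K/2 = 6150.
A = (K − N₀)/N₀ = 12.667. Set K/(1 + A·e^(−rt)) = K/2 → A·e^(−rt) = 1.
e^(−0.21t) = 1/12.667 = 0.0789474, so t = ln(12.667)/0.21 = 2.539/0.21 = 12.09.

12.09 years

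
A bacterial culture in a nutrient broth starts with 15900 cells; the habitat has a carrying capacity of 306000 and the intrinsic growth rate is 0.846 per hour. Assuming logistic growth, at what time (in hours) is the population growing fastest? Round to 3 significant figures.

Logistic growth is fastest at N = K/2 = 153000.
A = (K − N₀)/N₀ = 18.245. Set K/(1 + A·e^(−rt)) = K/2 → A·e^(−rt) = 1.
e^(−0.846t) = 1/18.245 = 0.0548087, so t = ln(18.245)/0.846 = 2.9039/0.846 = 3.4325.

3.43 hours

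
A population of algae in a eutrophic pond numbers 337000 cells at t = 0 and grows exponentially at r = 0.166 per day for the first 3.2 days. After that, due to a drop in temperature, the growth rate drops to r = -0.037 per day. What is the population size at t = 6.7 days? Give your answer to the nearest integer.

503600 cells

Phase 1: N(3.2) = 337000·e^(0.166×3.2) = 337000·e^0.5312 = 573228.
Phase 2 runs for 6.7 − 3.2 = 3.5 days at r = -0.037.
N(6.7) = 573228·e^(-0.037×3.5) = 573228·e^-0.1295 = 503600.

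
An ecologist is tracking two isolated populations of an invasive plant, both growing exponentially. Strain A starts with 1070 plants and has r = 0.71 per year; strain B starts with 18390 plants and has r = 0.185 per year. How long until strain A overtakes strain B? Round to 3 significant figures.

5.42 years

Set 1070·e^(0.71t) = 18390·e^(0.185t).
e^((0.71 − 0.185)t) = 18390/1070 → e^(0.525·t) = 17.187.
0.525·t = ln(17.187) = 2.8441, so t = 2.8441/0.525 = 5.4174.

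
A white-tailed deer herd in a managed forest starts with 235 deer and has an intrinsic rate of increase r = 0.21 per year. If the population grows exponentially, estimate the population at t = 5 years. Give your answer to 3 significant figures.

672 deer

N(t) = N₀·e^(rt) = 235 × e^(0.21×5) = 235 × e^1.05.
e^1.05 ≈ 2.8577, so N ≈ 235 × 2.8577 = 671.548.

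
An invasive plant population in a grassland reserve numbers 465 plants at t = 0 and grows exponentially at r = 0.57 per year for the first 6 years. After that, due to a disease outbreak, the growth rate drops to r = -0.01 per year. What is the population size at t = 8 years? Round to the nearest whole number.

13933 plants

Phase 1: N(6) = 465·e^(0.57×6) = 465·e^3.42 = 14214.8.
Phase 2 runs for 8 − 6 = 2 years at r = -0.01.
N(8) = 14214.8·e^(-0.01×2) = 14214.8·e^-0.02 = 13933.3.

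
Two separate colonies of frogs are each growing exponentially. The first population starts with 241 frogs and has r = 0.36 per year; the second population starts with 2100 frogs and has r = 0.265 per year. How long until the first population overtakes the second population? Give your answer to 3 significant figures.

Set 241·e^(0.36t) = 2100·e^(0.265t).
e^((0.36 − 0.265)t) = 2100/241 → e^(0.095·t) = 8.7137.
0.095·t = ln(8.7137) = 2.1649, so t = 2.1649/0.095 = 22.788.

22.8 years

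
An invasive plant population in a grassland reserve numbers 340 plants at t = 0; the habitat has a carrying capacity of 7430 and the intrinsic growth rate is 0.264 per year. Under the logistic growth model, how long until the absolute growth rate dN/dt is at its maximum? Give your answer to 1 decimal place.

11.5 years

Logistic growth is fastest at N = K/2 = 3715.
A = (K − N₀)/N₀ = 20.853. Set K/(1 + A·e^(−rt)) = K/2 → A·e^(−rt) = 1.
e^(−0.264t) = 1/20.853 = 0.0479549, so t = ln(20.853)/0.264 = 3.0375/0.264 = 11.506.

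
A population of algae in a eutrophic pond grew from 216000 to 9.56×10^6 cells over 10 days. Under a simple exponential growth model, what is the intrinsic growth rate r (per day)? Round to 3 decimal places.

From N(t) = N₀·e^(rt): e^(r·10) = 9.56×10^6/216000 = 44.259.
r·10 = ln(44.259) = 3.7901, so r = 3.7901/10 = 0.37901.

0.379 per day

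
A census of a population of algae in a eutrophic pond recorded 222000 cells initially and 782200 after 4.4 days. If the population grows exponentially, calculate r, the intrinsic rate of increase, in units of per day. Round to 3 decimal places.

From N(t) = N₀·e^(rt): e^(r·4.4) = 782200/222000 = 3.5234.
r·4.4 = ln(3.5234) = 1.2594, so r = 1.2594/4.4 = 0.28623.

0.286 per day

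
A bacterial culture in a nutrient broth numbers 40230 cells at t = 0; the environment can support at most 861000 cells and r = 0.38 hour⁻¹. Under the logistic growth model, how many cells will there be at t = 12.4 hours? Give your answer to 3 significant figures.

728000 cells

A = (K − N₀)/N₀ = (861000 − 40230)/40230 = 20.402.
N(t) = K/(1 + A·e^(−rt)) = 861000/(1 + 20.402×e^(−0.38×12.4)).
e^(−4.712) = 0.0089868; denominator = 1 + 20.402×0.0089868 = 1.1833.
N = 861000/1.1833 = 727597.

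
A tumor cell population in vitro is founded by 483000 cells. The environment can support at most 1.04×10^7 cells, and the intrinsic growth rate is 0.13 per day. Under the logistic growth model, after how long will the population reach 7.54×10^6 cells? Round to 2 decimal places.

A = (K − N₀)/N₀ = (1.04×10^7 − 483000)/483000 = 20.532.
Solve 1.04×10^7/(1 + 20.532·e^(−0.13t)) = 7.54×10^6: 1 + 20.532·e^(−0.13t) = 1.3793, so e^(−0.13t) = 0.018474.
−0.13·t = ln(0.018474) = -3.9914, so t = 3.9914/0.13 = 30.703.

30.70 days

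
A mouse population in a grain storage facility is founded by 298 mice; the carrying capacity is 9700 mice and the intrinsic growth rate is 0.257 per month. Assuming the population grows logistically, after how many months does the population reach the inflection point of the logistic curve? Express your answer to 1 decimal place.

13.4 months

Logistic growth is fastest at N = K/2 = 4850.
A = (K − N₀)/N₀ = 31.55. Set K/(1 + A·e^(−rt)) = K/2 → A·e^(−rt) = 1.
e^(−0.257t) = 1/31.55 = 0.0316954, so t = ln(31.55)/0.257 = 3.4516/0.257 = 13.43.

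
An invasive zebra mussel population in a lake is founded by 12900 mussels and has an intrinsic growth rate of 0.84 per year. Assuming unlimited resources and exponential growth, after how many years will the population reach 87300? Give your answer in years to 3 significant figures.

2.28 years

Set N₀·e^(rt) = 87300: e^(0.84·t) = 87300/12900 = 6.7674.
0.84·t = ln(6.7674) = 1.9121, so t = 1.9121/0.84 = 2.2763.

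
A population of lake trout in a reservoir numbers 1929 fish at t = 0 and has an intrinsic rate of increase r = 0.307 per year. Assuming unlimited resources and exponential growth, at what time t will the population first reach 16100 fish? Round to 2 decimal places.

Set N₀·e^(rt) = 16100: e^(0.307·t) = 16100/1929 = 8.3463.
0.307·t = ln(8.3463) = 2.1218, so t = 2.1218/0.307 = 6.9115.

6.91 years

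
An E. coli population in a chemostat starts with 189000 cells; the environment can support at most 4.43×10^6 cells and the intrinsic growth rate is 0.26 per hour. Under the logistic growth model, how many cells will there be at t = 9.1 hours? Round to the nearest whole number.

A = (K − N₀)/N₀ = (4.43×10^6 − 189000)/189000 = 22.439.
N(t) = K/(1 + A·e^(−rt)) = 4.43×10^6/(1 + 22.439×e^(−0.26×9.1)).
e^(−2.366) = 0.093855; denominator = 1 + 22.439×0.093855 = 3.106.
N = 4.43×10^6/3.106 = 1.426255×10^6.

1426255 cells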